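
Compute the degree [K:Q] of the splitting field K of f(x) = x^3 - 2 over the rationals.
[K:Q] = 6

x^3 - 2 has one real root r = 2^(1/3) and two complex roots r*zeta_3, r*zeta_3^2 where zeta_3 = e^(2*pi*i/3). The splitting field is Q(r, zeta_3). [Q(r):Q] = 3 and [Q(zeta_3):Q] = 2 with gcd = 1, so [Q(r, zeta_3):Q] = 3 * 2 = 6.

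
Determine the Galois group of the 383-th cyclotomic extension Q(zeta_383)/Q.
|Gal(Q(zeta_383)/Q)| = phi(383) = 382; group ≅ (Z/383Z)^* ≅ Z/382Z

The n-th cyclotomic polynomial Φ_383(x) is the minimal polynomial of zeta_383 over Q and has degree phi(383) = 382. So Q(zeta_383) is a degree-382 Galois extension with Galois group (Z/383Z)^*. (Z/383Z)^* is cyclic since 383 is an odd prime power (or 4). Hence Gal(Q(zeta_383)/Q) ≅ Z/382Z.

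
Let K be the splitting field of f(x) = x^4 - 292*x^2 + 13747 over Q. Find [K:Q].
[K:Q] = 4

f factors as (x^2 - 233)(x^2 - 59); the splitting field is K = Q(sqrt(233), sqrt(59)). Since 233, 59, and 13747 are all non-squares in Q, the three subfields Q(sqrt(233)), Q(sqrt(59)), Q(sqrt(13747)) are distinct degree-2 extensions, so [K:Q] = 4 (Klein four Galois group).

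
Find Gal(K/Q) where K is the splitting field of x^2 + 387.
Gal(K/Q) = Z/2Z (cyclic of order 2)

x^2 + 387 is irreducible over Q since -387 is not a rational square. The splitting field Q(sqrt(-387)) has degree 2 over Q, and its unique nontrivial automorphism is sqrt(-387) ↦ -sqrt(-387). Hence Gal(Q(sqrt(-387))/Q) = Z/2Z.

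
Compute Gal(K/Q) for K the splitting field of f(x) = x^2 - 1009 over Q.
Gal(K/Q) = Z/2Z (cyclic of order 2)

x^2 - 1009 is irreducible over Q since 1009 is not a rational square. The splitting field Q(sqrt(1009)) has degree 2 over Q, and its unique nontrivial automorphism is sqrt(1009) ↦ -sqrt(1009). Hence Gal(Q(sqrt(1009))/Q) = Z/2Z.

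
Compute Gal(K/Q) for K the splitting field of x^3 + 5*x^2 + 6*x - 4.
Gal(K/Q) = S_3 (symmetric group of order 6)

Compute the discriminant of x^3 + (5)*x^2 + (6)*x + (-4): Δ = -556. Since Δ is not a rational square, the Galois group is not contained in A_3; it must be the full S_3 (irreducibility of the cubic rules out anything smaller).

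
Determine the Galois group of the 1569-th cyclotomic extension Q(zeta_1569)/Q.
|Gal(Q(zeta_1569)/Q)| = phi(1569) = 1044; group ≅ (Z/1569Z)^* ≅ Z/2Z × Z/522Z

The n-th cyclotomic polynomial Φ_1569(x) is the minimal polynomial of zeta_1569 over Q and has degree phi(1569) = 1044. So Q(zeta_1569) is a degree-1044 Galois extension with Galois group (Z/1569Z)^*. By CRT, (Z/1569Z)^* ≅ (Z/3Z)^* × (Z/523Z)^*. Each prime-power unit group is (Z/3Z)^* ≅ Z/2Z; (Z/523Z)^* ≅ Z/522Z. Hence Gal(Q(zeta_1569)/Q) ≅ Z/2Z × Z/522Z.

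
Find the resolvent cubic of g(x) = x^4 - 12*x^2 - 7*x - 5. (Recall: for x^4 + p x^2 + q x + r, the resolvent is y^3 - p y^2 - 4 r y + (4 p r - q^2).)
h(y) = y^3 + 12*y^2 + 20*y + 191

Identify coefficients: p = -12, q = -7, r = -5.
Plug into h(y) = y^3 - p y^2 - 4 r y + (4 p r - q^2):
  h(y) = y^3 - (-12) y^2 - 4*(-5) y + (4*(-12)*(-5) - (-7)^2)
       = y^3 + (12) y^2 + (20) y + (191).
Simplifying: h(y) = y^3 + 12*y^2 + 20*y + 191.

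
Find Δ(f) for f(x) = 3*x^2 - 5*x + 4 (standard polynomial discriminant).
Δ = -23

For a quadratic a x^2 + b x + c the discriminant is Δ = b^2 - 4ac = (-5)^2 - 4*(3)*(4) = 25 - (48) = -23.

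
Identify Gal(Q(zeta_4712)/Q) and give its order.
|Gal(Q(zeta_4712)/Q)| = phi(4712) = 2160; group ≅ (Z/4712Z)^* ≅ Z/2Z × Z/2Z × Z/18Z × Z/30Z

The n-th cyclotomic polynomial Φ_4712(x) is the minimal polynomial of zeta_4712 over Q and has degree phi(4712) = 2160. So Q(zeta_4712) is a degree-2160 Galois extension with Galois group (Z/4712Z)^*. By CRT, (Z/4712Z)^* ≅ (Z/8Z)^* × (Z/19Z)^* × (Z/31Z)^*. Each prime-power unit group is (Z/8Z)^* ≅ Z/2Z × Z/2Z; (Z/19Z)^* ≅ Z/18Z; (Z/31Z)^* ≅ Z/30Z. Hence Gal(Q(zeta_4712)/Q) ≅ Z/2Z × Z/2Z × Z/18Z × Z/30Z.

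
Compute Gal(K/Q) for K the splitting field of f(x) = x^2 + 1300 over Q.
Gal(K/Q) = Z/2Z (cyclic of order 2)

x^2 + 1300 is irreducible over Q since -1300 is not a rational square. The splitting field Q(sqrt(-1300)) has degree 2 over Q, and its unique nontrivial automorphism is sqrt(-1300) ↦ -sqrt(-1300). Hence Gal(Q(sqrt(-1300))/Q) = Z/2Z.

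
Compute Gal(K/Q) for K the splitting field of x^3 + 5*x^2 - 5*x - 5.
Gal(K/Q) = S_3 (symmetric group of order 6)

Compute the discriminant of x^3 + (5)*x^2 + (-5)*x + (-5): Δ = 5200. Since Δ is not a rational square, the Galois group is not contained in A_3; it must be the full S_3 (irreducibility of the cubic rules out anything smaller).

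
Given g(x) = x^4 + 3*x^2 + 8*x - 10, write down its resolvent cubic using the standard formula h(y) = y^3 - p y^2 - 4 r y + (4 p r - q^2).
h(y) = y^3 - 3*y^2 + 40*y - 184

Identify coefficients: p = 3, q = 8, r = -10.
Plug into h(y) = y^3 - p y^2 - 4 r y + (4 p r - q^2):
  h(y) = y^3 - (3) y^2 - 4*(-10) y + (4*(3)*(-10) - (8)^2)
       = y^3 + (-3) y^2 + (40) y + (-184).
Simplifying: h(y) = y^3 - 3*y^2 + 40*y - 184.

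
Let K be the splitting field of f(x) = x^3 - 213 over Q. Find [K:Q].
[K:Q] = 6

x^3 - 213 has one real root r = 213^(1/3) and two complex roots r*zeta_3, r*zeta_3^2 where zeta_3 = e^(2*pi*i/3). The splitting field is Q(r, zeta_3). [Q(r):Q] = 3 and [Q(zeta_3):Q] = 2 with gcd = 1, so [Q(r, zeta_3):Q] = 3 * 2 = 6.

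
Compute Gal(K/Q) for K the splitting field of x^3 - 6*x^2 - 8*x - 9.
Gal(K/Q) = S_3 (symmetric group of order 6)

Compute the discriminant of x^3 + (-6)*x^2 + (-8)*x + (-9): Δ = -13387. Since Δ is not a rational square, the Galois group is not contained in A_3; it must be the full S_3 (irreducibility of the cubic rules out anything smaller).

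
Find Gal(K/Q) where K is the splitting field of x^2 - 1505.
Gal(K/Q) = Z/2Z (cyclic of order 2)

x^2 - 1505 is irreducible over Q since 1505 is not a rational square. The splitting field Q(sqrt(1505)) has degree 2 over Q, and its unique nontrivial automorphism is sqrt(1505) ↦ -sqrt(1505). Hence Gal(Q(sqrt(1505))/Q) = Z/2Z.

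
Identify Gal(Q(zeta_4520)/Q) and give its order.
|Gal(Q(zeta_4520)/Q)| = phi(4520) = 1792; group ≅ (Z/4520Z)^* ≅ Z/2Z × Z/2Z × Z/4Z × Z/112Z

The n-th cyclotomic polynomial Φ_4520(x) is the minimal polynomial of zeta_4520 over Q and has degree phi(4520) = 1792. So Q(zeta_4520) is a degree-1792 Galois extension with Galois group (Z/4520Z)^*. By CRT, (Z/4520Z)^* ≅ (Z/8Z)^* × (Z/5Z)^* × (Z/113Z)^*. Each prime-power unit group is (Z/8Z)^* ≅ Z/2Z × Z/2Z; (Z/5Z)^* ≅ Z/4Z; (Z/113Z)^* ≅ Z/112Z. Hence Gal(Q(zeta_4520)/Q) ≅ Z/2Z × Z/2Z × Z/4Z × Z/112Z.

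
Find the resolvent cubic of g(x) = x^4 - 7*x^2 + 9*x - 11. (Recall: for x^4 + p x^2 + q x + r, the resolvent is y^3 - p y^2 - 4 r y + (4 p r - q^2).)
h(y) = y^3 + 7*y^2 + 44*y + 227

Identify coefficients: p = -7, q = 9, r = -11.
Plug into h(y) = y^3 - p y^2 - 4 r y + (4 p r - q^2):
  h(y) = y^3 - (-7) y^2 - 4*(-11) y + (4*(-7)*(-11) - (9)^2)
       = y^3 + (7) y^2 + (44) y + (227).
Simplifying: h(y) = y^3 + 7*y^2 + 44*y + 227.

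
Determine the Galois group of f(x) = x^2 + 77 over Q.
Gal(K/Q) = Z/2Z (cyclic of order 2)

x^2 + 77 is irreducible over Q since -77 is not a rational square. The splitting field Q(sqrt(-77)) has degree 2 over Q, and its unique nontrivial automorphism is sqrt(-77) ↦ -sqrt(-77). Hence Gal(Q(sqrt(-77))/Q) = Z/2Z.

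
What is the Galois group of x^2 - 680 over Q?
Gal(K/Q) = Z/2Z (cyclic of order 2)

x^2 - 680 is irreducible over Q since 680 is not a rational square. The splitting field Q(sqrt(680)) has degree 2 over Q, and its unique nontrivial automorphism is sqrt(680) ↦ -sqrt(680). Hence Gal(Q(sqrt(680))/Q) = Z/2Z.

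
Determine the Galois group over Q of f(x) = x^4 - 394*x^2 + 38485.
Gal(K/Q) = V_4 (Klein four-group, Z/2Z × Z/2Z)

f factors as (x^2 - 179)(x^2 - 215), so the splitting field is K = Q(sqrt(179), sqrt(215)). The elements 179, 215, 38485 are all non-squares in Q, so sqrt(179) and sqrt(215) generate independent quadratic extensions. Thus [K:Q] = 4 and Gal(K/Q) is generated by the two order-2 automorphisms sqrt(179) ↦ -sqrt(179) and sqrt(215) ↦ -sqrt(215), giving V_4.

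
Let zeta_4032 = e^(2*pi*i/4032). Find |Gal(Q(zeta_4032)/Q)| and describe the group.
|Gal(Q(zeta_4032)/Q)| = phi(4032) = 1152; group ≅ (Z/4032Z)^* ≅ Z/2Z × Z/6Z × Z/6Z × Z/16Z

The n-th cyclotomic polynomial Φ_4032(x) is the minimal polynomial of zeta_4032 over Q and has degree phi(4032) = 1152. So Q(zeta_4032) is a degree-1152 Galois extension with Galois group (Z/4032Z)^*. By CRT, (Z/4032Z)^* ≅ (Z/64Z)^* × (Z/9Z)^* × (Z/7Z)^*. Each prime-power unit group is (Z/64Z)^* ≅ Z/2Z × Z/16Z; (Z/9Z)^* ≅ Z/6Z; (Z/7Z)^* ≅ Z/6Z. Hence Gal(Q(zeta_4032)/Q) ≅ Z/2Z × Z/6Z × Z/6Z × Z/16Z.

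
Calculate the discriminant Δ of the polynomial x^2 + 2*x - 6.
Δ = 28

For a quadratic a x^2 + b x + c the discriminant is Δ = b^2 - 4ac = (2)^2 - 4*(1)*(-6) = 4 - (-24) = 28.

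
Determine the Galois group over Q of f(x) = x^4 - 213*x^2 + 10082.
Gal(K/Q) = V_4 (Klein four-group, Z/2Z × Z/2Z)

f factors as (x^2 - 71)(x^2 - 142), so the splitting field is K = Q(sqrt(71), sqrt(142)). The elements 71, 142, 10082 are all non-squares in Q, so sqrt(71) and sqrt(142) generate independent quadratic extensions. Thus [K:Q] = 4 and Gal(K/Q) is generated by the two order-2 automorphisms sqrt(71) ↦ -sqrt(71) and sqrt(142) ↦ -sqrt(142), giving V_4.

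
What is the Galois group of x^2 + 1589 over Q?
Gal(K/Q) = Z/2Z (cyclic of order 2)

x^2 + 1589 is irreducible over Q since -1589 is not a rational square. The splitting field Q(sqrt(-1589)) has degree 2 over Q, and its unique nontrivial automorphism is sqrt(-1589) ↦ -sqrt(-1589). Hence Gal(Q(sqrt(-1589))/Q) = Z/2Z.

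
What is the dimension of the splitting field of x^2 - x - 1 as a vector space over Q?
[K:Q] = 2

The discriminant of x^2 + (-1)*x + (-1) is b^2 - 4c = 1 - (-4) = 5. Since 5 is not a perfect square in Q, the polynomial is irreducible over Q. Its two roots generate a degree-2 extension, so [K:Q] = 2.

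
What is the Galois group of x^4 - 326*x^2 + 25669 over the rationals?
Gal(K/Q) = V_4 (Klein four-group, Z/2Z × Z/2Z)

f factors as (x^2 - 133)(x^2 - 193), so the splitting field is K = Q(sqrt(133), sqrt(193)). The elements 133, 193, 25669 are all non-squares in Q, so sqrt(133) and sqrt(193) generate independent quadratic extensions. Thus [K:Q] = 4 and Gal(K/Q) is generated by the two order-2 automorphisms sqrt(133) ↦ -sqrt(133) and sqrt(193) ↦ -sqrt(193), giving V_4.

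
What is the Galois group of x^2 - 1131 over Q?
Gal(K/Q) = Z/2Z (cyclic of order 2)

x^2 - 1131 is irreducible over Q since 1131 is not a rational square. The splitting field Q(sqrt(1131)) has degree 2 over Q, and its unique nontrivial automorphism is sqrt(1131) ↦ -sqrt(1131). Hence Gal(Q(sqrt(1131))/Q) = Z/2Z.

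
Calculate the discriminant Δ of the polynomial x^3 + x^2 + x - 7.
Δ = -1424

For x^3 + a x^2 + b x + c the discriminant is Δ = 18 a b c - 4 a^3 c + a^2 b^2 - 4 b^3 - 27 c^2.
Plug a = 1, b = 1, c = -7:
  18*(1)*(1)*(-7) - 4*(1)^3*(-7) + (1)^2*(1)^2 - 4*(1)^3 - 27*(-7)^2
  = -126 + (28) + 1 + (-4) + (-1323)
  = -1424.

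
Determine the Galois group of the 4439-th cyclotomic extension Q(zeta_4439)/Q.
|Gal(Q(zeta_4439)/Q)| = phi(4439) = 4224; group ≅ (Z/4439Z)^* ≅ Z/22Z × Z/192Z

The n-th cyclotomic polynomial Φ_4439(x) is the minimal polynomial of zeta_4439 over Q and has degree phi(4439) = 4224. So Q(zeta_4439) is a degree-4224 Galois extension with Galois group (Z/4439Z)^*. By CRT, (Z/4439Z)^* ≅ (Z/23Z)^* × (Z/193Z)^*. Each prime-power unit group is (Z/23Z)^* ≅ Z/22Z; (Z/193Z)^* ≅ Z/192Z. Hence Gal(Q(zeta_4439)/Q) ≅ Z/22Z × Z/192Z.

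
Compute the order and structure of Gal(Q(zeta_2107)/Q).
|Gal(Q(zeta_2107)/Q)| = phi(2107) = 1764; group ≅ (Z/2107Z)^* ≅ Z/42Z × Z/42Z

The n-th cyclotomic polynomial Φ_2107(x) is the minimal polynomial of zeta_2107 over Q and has degree phi(2107) = 1764. So Q(zeta_2107) is a degree-1764 Galois extension with Galois group (Z/2107Z)^*. By CRT, (Z/2107Z)^* ≅ (Z/49Z)^* × (Z/43Z)^*. Each prime-power unit group is (Z/49Z)^* ≅ Z/42Z; (Z/43Z)^* ≅ Z/42Z. Hence Gal(Q(zeta_2107)/Q) ≅ Z/42Z × Z/42Z.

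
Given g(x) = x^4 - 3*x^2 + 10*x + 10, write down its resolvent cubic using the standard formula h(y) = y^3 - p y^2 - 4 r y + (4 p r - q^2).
h(y) = y^3 + 3*y^2 - 40*y - 220

Identify coefficients: p = -3, q = 10, r = 10.
Plug into h(y) = y^3 - p y^2 - 4 r y + (4 p r - q^2):
  h(y) = y^3 - (-3) y^2 - 4*(10) y + (4*(-3)*(10) - (10)^2)
       = y^3 + (3) y^2 + (-40) y + (-220).
Simplifying: h(y) = y^3 + 3*y^2 - 40*y - 220.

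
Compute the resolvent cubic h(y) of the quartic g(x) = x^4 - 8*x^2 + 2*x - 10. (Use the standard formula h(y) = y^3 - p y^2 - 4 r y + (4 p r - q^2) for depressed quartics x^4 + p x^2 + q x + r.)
h(y) = y^3 + 8*y^2 + 40*y + 316

Identify coefficients: p = -8, q = 2, r = -10.
Plug into h(y) = y^3 - p y^2 - 4 r y + (4 p r - q^2):
  h(y) = y^3 - (-8) y^2 - 4*(-10) y + (4*(-8)*(-10) - (2)^2)
       = y^3 + (8) y^2 + (40) y + (316).
Simplifying: h(y) = y^3 + 8*y^2 + 40*y + 316.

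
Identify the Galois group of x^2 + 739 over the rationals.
Gal(K/Q) = Z/2Z (cyclic of order 2)

x^2 + 739 is irreducible over Q since -739 is not a rational square. The splitting field Q(sqrt(-739)) has degree 2 over Q, and its unique nontrivial automorphism is sqrt(-739) ↦ -sqrt(-739). Hence Gal(Q(sqrt(-739))/Q) = Z/2Z.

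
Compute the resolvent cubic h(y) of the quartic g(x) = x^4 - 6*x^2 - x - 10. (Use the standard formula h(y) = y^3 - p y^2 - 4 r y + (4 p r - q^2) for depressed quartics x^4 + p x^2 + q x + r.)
h(y) = y^3 + 6*y^2 + 40*y + 239

Identify coefficients: p = -6, q = -1, r = -10.
Plug into h(y) = y^3 - p y^2 - 4 r y + (4 p r - q^2):
  h(y) = y^3 - (-6) y^2 - 4*(-10) y + (4*(-6)*(-10) - (-1)^2)
       = y^3 + (6) y^2 + (40) y + (239).
Simplifying: h(y) = y^3 + 6*y^2 + 40*y + 239.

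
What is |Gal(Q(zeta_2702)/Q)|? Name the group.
|Gal(Q(zeta_2702)/Q)| = phi(2702) = 1152; group ≅ (Z/2702Z)^* ≅ Z/6Z × Z/192Z

The n-th cyclotomic polynomial Φ_2702(x) is the minimal polynomial of zeta_2702 over Q and has degree phi(2702) = 1152. So Q(zeta_2702) is a degree-1152 Galois extension with Galois group (Z/2702Z)^*. By CRT, (Z/2702Z)^* ≅ (Z/2Z)^* × (Z/7Z)^* × (Z/193Z)^*. Each prime-power unit group is (Z/2Z)^* ≅ trivial group (order 1); (Z/7Z)^* ≅ Z/6Z; (Z/193Z)^* ≅ Z/192Z. Hence Gal(Q(zeta_2702)/Q) ≅ Z/6Z × Z/192Z.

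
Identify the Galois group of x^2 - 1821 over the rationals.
Gal(K/Q) = Z/2Z (cyclic of order 2)

x^2 - 1821 is irreducible over Q since 1821 is not a rational square. The splitting field Q(sqrt(1821)) has degree 2 over Q, and its unique nontrivial automorphism is sqrt(1821) ↦ -sqrt(1821). Hence Gal(Q(sqrt(1821))/Q) = Z/2Z.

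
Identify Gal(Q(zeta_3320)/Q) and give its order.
|Gal(Q(zeta_3320)/Q)| = phi(3320) = 1312; group ≅ (Z/3320Z)^* ≅ Z/2Z × Z/2Z × Z/4Z × Z/82Z

The n-th cyclotomic polynomial Φ_3320(x) is the minimal polynomial of zeta_3320 over Q and has degree phi(3320) = 1312. So Q(zeta_3320) is a degree-1312 Galois extension with Galois group (Z/3320Z)^*. By CRT, (Z/3320Z)^* ≅ (Z/8Z)^* × (Z/5Z)^* × (Z/83Z)^*. Each prime-power unit group is (Z/8Z)^* ≅ Z/2Z × Z/2Z; (Z/5Z)^* ≅ Z/4Z; (Z/83Z)^* ≅ Z/82Z. Hence Gal(Q(zeta_3320)/Q) ≅ Z/2Z × Z/2Z × Z/4Z × Z/82Z.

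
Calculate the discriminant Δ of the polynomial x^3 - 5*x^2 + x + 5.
Δ = 1396

For x^3 + a x^2 + b x + c the discriminant is Δ = 18 a b c - 4 a^3 c + a^2 b^2 - 4 b^3 - 27 c^2.
Plug a = -5, b = 1, c = 5:
  18*(-5)*(1)*(5) - 4*(-5)^3*(5) + (-5)^2*(1)^2 - 4*(1)^3 - 27*(5)^2
  = -450 + (2500) + 25 + (-4) + (-675)
  = 1396.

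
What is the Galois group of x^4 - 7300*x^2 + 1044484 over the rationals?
Gal(K/Q) = Z/2Z (cyclic of order 2)

f factors as (x^2 - 146)(x^2 - 7154), so the splitting field is K = Q(sqrt(146), sqrt(7154)). The squarefree part of 146 is 146 and the squarefree part of 7154 is also 146, so sqrt(146) and sqrt(7154) are both rational multiples of sqrt(146). Hence Q(sqrt(146)) = Q(sqrt(7154)) = Q(sqrt(146)), and the splitting field collapses to a single degree-2 extension with Galois group Z/2Z.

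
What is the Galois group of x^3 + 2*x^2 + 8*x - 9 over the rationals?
Gal(K/Q) = S_3 (symmetric group of order 6)

Compute the discriminant of x^3 + (2)*x^2 + (8)*x + (-9): Δ = -6283. Since Δ is not a rational square, the Galois group is not contained in A_3; it must be the full S_3 (irreducibility of the cubic rules out anything smaller).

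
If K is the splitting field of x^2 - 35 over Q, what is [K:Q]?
[K:Q] = 2

The polynomial x^2 - 35 is irreducible over Q since 35 is not a perfect square. Its splitting field is Q(sqrt(35)), which has degree 2 over Q.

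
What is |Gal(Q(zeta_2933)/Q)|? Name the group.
|Gal(Q(zeta_2933)/Q)| = phi(2933) = 2508; group ≅ (Z/2933Z)^* ≅ Z/6Z × Z/418Z

The n-th cyclotomic polynomial Φ_2933(x) is the minimal polynomial of zeta_2933 over Q and has degree phi(2933) = 2508. So Q(zeta_2933) is a degree-2508 Galois extension with Galois group (Z/2933Z)^*. By CRT, (Z/2933Z)^* ≅ (Z/7Z)^* × (Z/419Z)^*. Each prime-power unit group is (Z/7Z)^* ≅ Z/6Z; (Z/419Z)^* ≅ Z/418Z. Hence Gal(Q(zeta_2933)/Q) ≅ Z/6Z × Z/418Z.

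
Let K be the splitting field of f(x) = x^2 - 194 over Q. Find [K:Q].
[K:Q] = 2

The polynomial x^2 - 194 is irreducible over Q since 194 is not a perfect square. Its splitting field is Q(sqrt(194)), which has degree 2 over Q.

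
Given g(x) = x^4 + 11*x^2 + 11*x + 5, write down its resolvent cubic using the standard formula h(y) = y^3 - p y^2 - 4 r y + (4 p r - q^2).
h(y) = y^3 - 11*y^2 - 20*y + 99

Identify coefficients: p = 11, q = 11, r = 5.
Plug into h(y) = y^3 - p y^2 - 4 r y + (4 p r - q^2):
  h(y) = y^3 - (11) y^2 - 4*(5) y + (4*(11)*(5) - (11)^2)
       = y^3 + (-11) y^2 + (-20) y + (99).
Simplifying: h(y) = y^3 - 11*y^2 - 20*y + 99.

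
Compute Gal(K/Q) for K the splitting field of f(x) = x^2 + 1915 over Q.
Gal(K/Q) = Z/2Z (cyclic of order 2)

x^2 + 1915 is irreducible over Q since -1915 is not a rational square. The splitting field Q(sqrt(-1915)) has degree 2 over Q, and its unique nontrivial automorphism is sqrt(-1915) ↦ -sqrt(-1915). Hence Gal(Q(sqrt(-1915))/Q) = Z/2Z.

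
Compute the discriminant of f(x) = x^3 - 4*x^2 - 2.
Δ = -620

For x^3 + a x^2 + b x + c the discriminant is Δ = 18 a b c - 4 a^3 c + a^2 b^2 - 4 b^3 - 27 c^2.
Plug a = -4, b = 0, c = -2:
  18*(-4)*(0)*(-2) - 4*(-4)^3*(-2) + (-4)^2*(0)^2 - 4*(0)^3 - 27*(-2)^2
  = 0 + (-512) + 0 + (0) + (-108)
  = -620.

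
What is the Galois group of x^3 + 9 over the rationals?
Gal(K/Q) = S_3 (symmetric group of order 6)

Compute the discriminant of x^3 + (0)*x^2 + (0)*x + (9): Δ = -2187. Since Δ is not a rational square, the Galois group is not contained in A_3; it must be the full S_3 (irreducibility of the cubic rules out anything smaller).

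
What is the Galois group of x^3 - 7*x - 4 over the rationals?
Gal(K/Q) = S_3 (symmetric group of order 6)

Compute the discriminant of x^3 + (0)*x^2 + (-7)*x + (-4): Δ = 940. Since Δ is not a rational square, the Galois group is not contained in A_3; it must be the full S_3 (irreducibility of the cubic rules out anything smaller).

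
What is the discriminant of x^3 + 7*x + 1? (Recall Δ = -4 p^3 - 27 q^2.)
Δ = -1399

For a depressed cubic x^3 + p x + q the discriminant is Δ = -4 p^3 - 27 q^2 = -4*(7)^3 - 27*(1)^2 = -1372 - 27 = -1399.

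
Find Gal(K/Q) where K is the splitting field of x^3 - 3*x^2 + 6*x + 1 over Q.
Gal(K/Q) = S_3 (symmetric group of order 6)

Compute the discriminant of x^3 + (-3)*x^2 + (6)*x + (1): Δ = -783. Since Δ is not a rational square, the Galois group is not contained in A_3; it must be the full S_3 (irreducibility of the cubic rules out anything smaller).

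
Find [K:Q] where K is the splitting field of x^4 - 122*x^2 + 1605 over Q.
[K:Q] = 4

f factors as (x^2 - 107)(x^2 - 15); the splitting field is K = Q(sqrt(107), sqrt(15)). Since 107, 15, and 1605 are all non-squares in Q, the three subfields Q(sqrt(107)), Q(sqrt(15)), Q(sqrt(1605)) are distinct degree-2 extensions, so [K:Q] = 4 (Klein four Galois group).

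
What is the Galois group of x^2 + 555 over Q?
Gal(K/Q) = Z/2Z (cyclic of order 2)

x^2 + 555 is irreducible over Q since -555 is not a rational square. The splitting field Q(sqrt(-555)) has degree 2 over Q, and its unique nontrivial automorphism is sqrt(-555) ↦ -sqrt(-555). Hence Gal(Q(sqrt(-555))/Q) = Z/2Z.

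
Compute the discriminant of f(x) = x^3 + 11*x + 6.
Δ = -6296

For a depressed cubic x^3 + p x + q the discriminant is Δ = -4 p^3 - 27 q^2 = -4*(11)^3 - 27*(6)^2 = -5324 - 972 = -6296.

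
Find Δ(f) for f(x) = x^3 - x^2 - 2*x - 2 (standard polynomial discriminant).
Δ = -152

For x^3 + a x^2 + b x + c the discriminant is Δ = 18 a b c - 4 a^3 c + a^2 b^2 - 4 b^3 - 27 c^2.
Plug a = -1, b = -2, c = -2:
  18*(-1)*(-2)*(-2) - 4*(-1)^3*(-2) + (-1)^2*(-2)^2 - 4*(-2)^3 - 27*(-2)^2
  = -72 + (-8) + 4 + (32) + (-108)
  = -152.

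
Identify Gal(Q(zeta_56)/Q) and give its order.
|Gal(Q(zeta_56)/Q)| = phi(56) = 24; group ≅ (Z/56Z)^* ≅ Z/2Z × Z/2Z × Z/6Z

The n-th cyclotomic polynomial Φ_56(x) is the minimal polynomial of zeta_56 over Q and has degree phi(56) = 24. So Q(zeta_56) is a degree-24 Galois extension with Galois group (Z/56Z)^*. By CRT, (Z/56Z)^* ≅ (Z/8Z)^* × (Z/7Z)^*. Each prime-power unit group is (Z/8Z)^* ≅ Z/2Z × Z/2Z; (Z/7Z)^* ≅ Z/6Z. Hence Gal(Q(zeta_56)/Q) ≅ Z/2Z × Z/2Z × Z/6Z.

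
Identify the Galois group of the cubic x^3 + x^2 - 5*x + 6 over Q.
Gal(K/Q) = S_3 (symmetric group of order 6)

Compute the discriminant of x^3 + (1)*x^2 + (-5)*x + (6): Δ = -1011. Since Δ is not a rational square, the Galois group is not contained in A_3; it must be the full S_3 (irreducibility of the cubic rules out anything smaller).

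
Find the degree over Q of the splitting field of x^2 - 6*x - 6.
[K:Q] = 2

The discriminant of x^2 + (-6)*x + (-6) is b^2 - 4c = 36 - (-24) = 60. Since 60 is not a perfect square in Q, the polynomial is irreducible over Q. Its two roots generate a degree-2 extension, so [K:Q] = 2.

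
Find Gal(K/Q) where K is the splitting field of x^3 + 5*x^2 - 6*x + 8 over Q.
Gal(K/Q) = S_3 (symmetric group of order 6)

Compute the discriminant of x^3 + (5)*x^2 + (-6)*x + (8): Δ = -8284. Since Δ is not a rational square, the Galois group is not contained in A_3; it must be the full S_3 (irreducibility of the cubic rules out anything smaller).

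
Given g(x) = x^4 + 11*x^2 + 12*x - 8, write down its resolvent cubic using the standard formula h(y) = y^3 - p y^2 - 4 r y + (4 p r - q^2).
h(y) = y^3 - 11*y^2 + 32*y - 496

Identify coefficients: p = 11, q = 12, r = -8.
Plug into h(y) = y^3 - p y^2 - 4 r y + (4 p r - q^2):
  h(y) = y^3 - (11) y^2 - 4*(-8) y + (4*(11)*(-8) - (12)^2)
       = y^3 + (-11) y^2 + (32) y + (-496).
Simplifying: h(y) = y^3 - 11*y^2 + 32*y - 496.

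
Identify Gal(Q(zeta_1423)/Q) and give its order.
|Gal(Q(zeta_1423)/Q)| = phi(1423) = 1422; group ≅ (Z/1423Z)^* ≅ Z/1422Z

The n-th cyclotomic polynomial Φ_1423(x) is the minimal polynomial of zeta_1423 over Q and has degree phi(1423) = 1422. So Q(zeta_1423) is a degree-1422 Galois extension with Galois group (Z/1423Z)^*. (Z/1423Z)^* is cyclic since 1423 is an odd prime power (or 4). Hence Gal(Q(zeta_1423)/Q) ≅ Z/1422Z.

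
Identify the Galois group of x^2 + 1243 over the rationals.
Gal(K/Q) = Z/2Z (cyclic of order 2)

x^2 + 1243 is irreducible over Q since -1243 is not a rational square. The splitting field Q(sqrt(-1243)) has degree 2 over Q, and its unique nontrivial automorphism is sqrt(-1243) ↦ -sqrt(-1243). Hence Gal(Q(sqrt(-1243))/Q) = Z/2Z.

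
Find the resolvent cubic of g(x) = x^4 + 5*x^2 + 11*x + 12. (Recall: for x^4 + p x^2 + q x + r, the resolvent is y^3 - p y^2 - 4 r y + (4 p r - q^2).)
h(y) = y^3 - 5*y^2 - 48*y + 119

Identify coefficients: p = 5, q = 11, r = 12.
Plug into h(y) = y^3 - p y^2 - 4 r y + (4 p r - q^2):
  h(y) = y^3 - (5) y^2 - 4*(12) y + (4*(5)*(12) - (11)^2)
       = y^3 + (-5) y^2 + (-48) y + (119).
Simplifying: h(y) = y^3 - 5*y^2 - 48*y + 119.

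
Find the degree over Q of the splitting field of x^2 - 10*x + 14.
[K:Q] = 2

The discriminant of x^2 + (-10)*x + (14) is b^2 - 4c = 100 - (56) = 44. Since 44 is not a perfect square in Q, the polynomial is irreducible over Q. Its two roots generate a degree-2 extension, so [K:Q] = 2.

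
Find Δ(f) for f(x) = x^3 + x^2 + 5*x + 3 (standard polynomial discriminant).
Δ = -460

For x^3 + a x^2 + b x + c the discriminant is Δ = 18 a b c - 4 a^3 c + a^2 b^2 - 4 b^3 - 27 c^2.
Plug a = 1, b = 5, c = 3:
  18*(1)*(5)*(3) - 4*(1)^3*(3) + (1)^2*(5)^2 - 4*(5)^3 - 27*(3)^2
  = 270 + (-12) + 25 + (-500) + (-243)
  = -460.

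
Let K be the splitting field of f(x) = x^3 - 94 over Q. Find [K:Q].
[K:Q] = 6

x^3 - 94 has one real root r = 94^(1/3) and two complex roots r*zeta_3, r*zeta_3^2 where zeta_3 = e^(2*pi*i/3). The splitting field is Q(r, zeta_3). [Q(r):Q] = 3 and [Q(zeta_3):Q] = 2 with gcd = 1, so [Q(r, zeta_3):Q] = 3 * 2 = 6.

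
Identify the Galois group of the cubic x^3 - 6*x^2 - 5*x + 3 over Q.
Gal(K/Q) = S_3 (symmetric group of order 6)

Compute the discriminant of x^3 + (-6)*x^2 + (-5)*x + (3): Δ = 5369. Since Δ is not a rational square, the Galois group is not contained in A_3; it must be the full S_3 (irreducibility of the cubic rules out anything smaller).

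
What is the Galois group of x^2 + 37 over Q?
Gal(K/Q) = Z/2Z (cyclic of order 2)

x^2 + 37 is irreducible over Q since -37 is not a rational square. The splitting field Q(sqrt(-37)) has degree 2 over Q, and its unique nontrivial automorphism is sqrt(-37) ↦ -sqrt(-37). Hence Gal(Q(sqrt(-37))/Q) = Z/2Z.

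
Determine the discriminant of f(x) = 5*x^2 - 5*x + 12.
Δ = -215

For a quadratic a x^2 + b x + c the discriminant is Δ = b^2 - 4ac = (-5)^2 - 4*(5)*(12) = 25 - (240) = -215.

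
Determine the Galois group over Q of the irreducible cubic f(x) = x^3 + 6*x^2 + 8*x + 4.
Gal(K/Q) = S_3 (symmetric group of order 6)

Compute the discriminant of x^3 + (6)*x^2 + (8)*x + (4): Δ = -176. Since Δ is not a rational square, the Galois group is not contained in A_3; it must be the full S_3 (irreducibility of the cubic rules out anything smaller).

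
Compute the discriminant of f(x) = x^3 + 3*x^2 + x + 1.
Δ = -76

For x^3 + a x^2 + b x + c the discriminant is Δ = 18 a b c - 4 a^3 c + a^2 b^2 - 4 b^3 - 27 c^2.
Plug a = 3, b = 1, c = 1:
  18*(3)*(1)*(1) - 4*(3)^3*(1) + (3)^2*(1)^2 - 4*(1)^3 - 27*(1)^2
  = 54 + (-108) + 9 + (-4) + (-27)
  = -76.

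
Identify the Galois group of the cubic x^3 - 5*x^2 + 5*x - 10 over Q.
Gal(K/Q) = S_3 (symmetric group of order 6)

Compute the discriminant of x^3 + (-5)*x^2 + (5)*x + (-10): Δ = -3075. Since Δ is not a rational square, the Galois group is not contained in A_3; it must be the full S_3 (irreducibility of the cubic rules out anything smaller).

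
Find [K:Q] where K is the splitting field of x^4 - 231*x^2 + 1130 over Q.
[K:Q] = 4

f factors as (x^2 - 5)(x^2 - 226); the splitting field is K = Q(sqrt(5), sqrt(226)). Since 5, 226, and 1130 are all non-squares in Q, the three subfields Q(sqrt(5)), Q(sqrt(226)), Q(sqrt(1130)) are distinct degree-2 extensions, so [K:Q] = 4 (Klein four Galois group).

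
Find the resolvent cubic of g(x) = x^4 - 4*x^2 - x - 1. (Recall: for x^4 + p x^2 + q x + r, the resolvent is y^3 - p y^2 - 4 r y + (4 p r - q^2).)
h(y) = y^3 + 4*y^2 + 4*y + 15

Identify coefficients: p = -4, q = -1, r = -1.
Plug into h(y) = y^3 - p y^2 - 4 r y + (4 p r - q^2):
  h(y) = y^3 - (-4) y^2 - 4*(-1) y + (4*(-4)*(-1) - (-1)^2)
       = y^3 + (4) y^2 + (4) y + (15).
Simplifying: h(y) = y^3 + 4*y^2 + 4*y + 15.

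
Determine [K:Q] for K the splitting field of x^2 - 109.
[K:Q] = 2

The polynomial x^2 - 109 is irreducible over Q since 109 is not a perfect square. Its splitting field is Q(sqrt(109)), which has degree 2 over Q.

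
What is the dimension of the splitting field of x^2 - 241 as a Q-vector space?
[K:Q] = 2

The polynomial x^2 - 241 is irreducible over Q since 241 is not a perfect square. Its splitting field is Q(sqrt(241)), which has degree 2 over Q.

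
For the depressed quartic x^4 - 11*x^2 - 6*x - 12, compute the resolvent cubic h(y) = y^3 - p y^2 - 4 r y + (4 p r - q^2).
h(y) = y^3 + 11*y^2 + 48*y + 492

Identify coefficients: p = -11, q = -6, r = -12.
Plug into h(y) = y^3 - p y^2 - 4 r y + (4 p r - q^2):
  h(y) = y^3 - (-11) y^2 - 4*(-12) y + (4*(-11)*(-12) - (-6)^2)
       = y^3 + (11) y^2 + (48) y + (492).
Simplifying: h(y) = y^3 + 11*y^2 + 48*y + 492.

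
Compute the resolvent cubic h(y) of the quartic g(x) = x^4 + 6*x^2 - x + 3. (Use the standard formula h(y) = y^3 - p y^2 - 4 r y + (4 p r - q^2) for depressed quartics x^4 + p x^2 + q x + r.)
h(y) = y^3 - 6*y^2 - 12*y + 71

Identify coefficients: p = 6, q = -1, r = 3.
Plug into h(y) = y^3 - p y^2 - 4 r y + (4 p r - q^2):
  h(y) = y^3 - (6) y^2 - 4*(3) y + (4*(6)*(3) - (-1)^2)
       = y^3 + (-6) y^2 + (-12) y + (71).
Simplifying: h(y) = y^3 - 6*y^2 - 12*y + 71.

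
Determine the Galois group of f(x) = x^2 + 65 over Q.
Gal(K/Q) = Z/2Z (cyclic of order 2)

x^2 + 65 is irreducible over Q since -65 is not a rational square. The splitting field Q(sqrt(-65)) has degree 2 over Q, and its unique nontrivial automorphism is sqrt(-65) ↦ -sqrt(-65). Hence Gal(Q(sqrt(-65))/Q) = Z/2Z.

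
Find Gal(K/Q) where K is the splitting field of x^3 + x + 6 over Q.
Gal(K/Q) = S_3 (symmetric group of order 6)

Compute the discriminant of x^3 + (0)*x^2 + (1)*x + (6): Δ = -976. Since Δ is not a rational square, the Galois group is not contained in A_3; it must be the full S_3 (irreducibility of the cubic rules out anything smaller).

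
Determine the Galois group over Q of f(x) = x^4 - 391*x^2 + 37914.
Gal(K/Q) = V_4 (Klein four-group, Z/2Z × Z/2Z)

f factors as (x^2 - 213)(x^2 - 178), so the splitting field is K = Q(sqrt(213), sqrt(178)). The elements 213, 178, 37914 are all non-squares in Q, so sqrt(213) and sqrt(178) generate independent quadratic extensions. Thus [K:Q] = 4 and Gal(K/Q) is generated by the two order-2 automorphisms sqrt(213) ↦ -sqrt(213) and sqrt(178) ↦ -sqrt(178), giving V_4.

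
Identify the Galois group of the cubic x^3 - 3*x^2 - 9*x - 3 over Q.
Gal(K/Q) = S_3 (symmetric group of order 6)

Compute the discriminant of x^3 + (-3)*x^2 + (-9)*x + (-3): Δ = 1620. Since Δ is not a rational square, the Galois group is not contained in A_3; it must be the full S_3 (irreducibility of the cubic rules out anything smaller).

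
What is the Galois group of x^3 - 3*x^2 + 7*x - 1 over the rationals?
Gal(K/Q) = S_3 (symmetric group of order 6)

Compute the discriminant of x^3 + (-3)*x^2 + (7)*x + (-1): Δ = -688. Since Δ is not a rational square, the Galois group is not contained in A_3; it must be the full S_3 (irreducibility of the cubic rules out anything smaller).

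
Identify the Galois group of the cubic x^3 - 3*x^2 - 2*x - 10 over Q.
Gal(K/Q) = S_3 (symmetric group of order 6)

Compute the discriminant of x^3 + (-3)*x^2 + (-2)*x + (-10): Δ = -4792. Since Δ is not a rational square, the Galois group is not contained in A_3; it must be the full S_3 (irreducibility of the cubic rules out anything smaller).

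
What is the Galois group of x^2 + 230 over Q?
Gal(K/Q) = Z/2Z (cyclic of order 2)

x^2 + 230 is irreducible over Q since -230 is not a rational square. The splitting field Q(sqrt(-230)) has degree 2 over Q, and its unique nontrivial automorphism is sqrt(-230) ↦ -sqrt(-230). Hence Gal(Q(sqrt(-230))/Q) = Z/2Z.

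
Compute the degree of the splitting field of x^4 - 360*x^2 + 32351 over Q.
[K:Q] = 4

f factors as (x^2 - 173)(x^2 - 187); the splitting field is K = Q(sqrt(173), sqrt(187)). Since 173, 187, and 32351 are all non-squares in Q, the three subfields Q(sqrt(173)), Q(sqrt(187)), Q(sqrt(32351)) are distinct degree-2 extensions, so [K:Q] = 4 (Klein four Galois group).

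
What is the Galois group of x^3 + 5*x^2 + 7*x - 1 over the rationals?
Gal(K/Q) = S_3 (symmetric group of order 6)

Compute the discriminant of x^3 + (5)*x^2 + (7)*x + (-1): Δ = -304. Since Δ is not a rational square, the Galois group is not contained in A_3; it must be the full S_3 (irreducibility of the cubic rules out anything smaller).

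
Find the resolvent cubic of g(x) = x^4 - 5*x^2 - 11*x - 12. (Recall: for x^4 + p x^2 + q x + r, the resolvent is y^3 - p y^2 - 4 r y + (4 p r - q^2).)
h(y) = y^3 + 5*y^2 + 48*y + 119

Identify coefficients: p = -5, q = -11, r = -12.
Plug into h(y) = y^3 - p y^2 - 4 r y + (4 p r - q^2):
  h(y) = y^3 - (-5) y^2 - 4*(-12) y + (4*(-5)*(-12) - (-11)^2)
       = y^3 + (5) y^2 + (48) y + (119).
Simplifying: h(y) = y^3 + 5*y^2 + 48*y + 119.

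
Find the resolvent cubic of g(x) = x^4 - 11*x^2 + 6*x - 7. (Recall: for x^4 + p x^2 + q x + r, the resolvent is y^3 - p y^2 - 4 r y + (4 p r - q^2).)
h(y) = y^3 + 11*y^2 + 28*y + 272

Identify coefficients: p = -11, q = 6, r = -7.
Plug into h(y) = y^3 - p y^2 - 4 r y + (4 p r - q^2):
  h(y) = y^3 - (-11) y^2 - 4*(-7) y + (4*(-11)*(-7) - (6)^2)
       = y^3 + (11) y^2 + (28) y + (272).
Simplifying: h(y) = y^3 + 11*y^2 + 28*y + 272.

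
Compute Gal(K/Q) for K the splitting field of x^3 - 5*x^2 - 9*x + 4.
Gal(K/Q) = S_3 (symmetric group of order 6)

Compute the discriminant of x^3 + (-5)*x^2 + (-9)*x + (4): Δ = 9749. Since Δ is not a rational square, the Galois group is not contained in A_3; it must be the full S_3 (irreducibility of the cubic rules out anything smaller).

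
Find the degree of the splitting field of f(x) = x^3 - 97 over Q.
[K:Q] = 6

x^3 - 97 has one real root r = 97^(1/3) and two complex roots r*zeta_3, r*zeta_3^2 where zeta_3 = e^(2*pi*i/3). The splitting field is Q(r, zeta_3). [Q(r):Q] = 3 and [Q(zeta_3):Q] = 2 with gcd = 1, so [Q(r, zeta_3):Q] = 3 * 2 = 6.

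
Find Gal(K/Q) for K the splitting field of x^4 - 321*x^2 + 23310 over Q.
Gal(K/Q) = V_4 (Klein four-group, Z/2Z × Z/2Z)

f factors as (x^2 - 111)(x^2 - 210), so the splitting field is K = Q(sqrt(111), sqrt(210)). The elements 111, 210, 23310 are all non-squares in Q, so sqrt(111) and sqrt(210) generate independent quadratic extensions. Thus [K:Q] = 4 and Gal(K/Q) is generated by the two order-2 automorphisms sqrt(111) ↦ -sqrt(111) and sqrt(210) ↦ -sqrt(210), giving V_4.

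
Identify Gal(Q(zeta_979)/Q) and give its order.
|Gal(Q(zeta_979)/Q)| = phi(979) = 880; group ≅ (Z/979Z)^* ≅ Z/10Z × Z/88Z

The n-th cyclotomic polynomial Φ_979(x) is the minimal polynomial of zeta_979 over Q and has degree phi(979) = 880. So Q(zeta_979) is a degree-880 Galois extension with Galois group (Z/979Z)^*. By CRT, (Z/979Z)^* ≅ (Z/11Z)^* × (Z/89Z)^*. Each prime-power unit group is (Z/11Z)^* ≅ Z/10Z; (Z/89Z)^* ≅ Z/88Z. Hence Gal(Q(zeta_979)/Q) ≅ Z/10Z × Z/88Z.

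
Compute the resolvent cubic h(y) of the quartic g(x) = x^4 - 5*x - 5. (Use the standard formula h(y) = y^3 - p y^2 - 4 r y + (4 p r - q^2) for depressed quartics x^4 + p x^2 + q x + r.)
h(y) = y^3 + 20*y - 25

Identify coefficients: p = 0, q = -5, r = -5.
Plug into h(y) = y^3 - p y^2 - 4 r y + (4 p r - q^2):
  h(y) = y^3 - (0) y^2 - 4*(-5) y + (4*(0)*(-5) - (-5)^2)
       = y^3 + (0) y^2 + (20) y + (-25).
Simplifying: h(y) = y^3 + 20*y - 25.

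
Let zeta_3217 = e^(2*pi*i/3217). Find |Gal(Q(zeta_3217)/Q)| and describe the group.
|Gal(Q(zeta_3217)/Q)| = phi(3217) = 3216; group ≅ (Z/3217Z)^* ≅ Z/3216Z

The n-th cyclotomic polynomial Φ_3217(x) is the minimal polynomial of zeta_3217 over Q and has degree phi(3217) = 3216. So Q(zeta_3217) is a degree-3216 Galois extension with Galois group (Z/3217Z)^*. (Z/3217Z)^* is cyclic since 3217 is an odd prime power (or 4). Hence Gal(Q(zeta_3217)/Q) ≅ Z/3216Z.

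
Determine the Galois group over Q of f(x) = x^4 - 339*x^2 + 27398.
Gal(K/Q) = V_4 (Klein four-group, Z/2Z × Z/2Z)

f factors as (x^2 - 133)(x^2 - 206), so the splitting field is K = Q(sqrt(133), sqrt(206)). The elements 133, 206, 27398 are all non-squares in Q, so sqrt(133) and sqrt(206) generate independent quadratic extensions. Thus [K:Q] = 4 and Gal(K/Q) is generated by the two order-2 automorphisms sqrt(133) ↦ -sqrt(133) and sqrt(206) ↦ -sqrt(206), giving V_4.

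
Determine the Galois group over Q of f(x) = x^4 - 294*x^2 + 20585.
Gal(K/Q) = V_4 (Klein four-group, Z/2Z × Z/2Z)

f factors as (x^2 - 179)(x^2 - 115), so the splitting field is K = Q(sqrt(179), sqrt(115)). The elements 179, 115, 20585 are all non-squares in Q, so sqrt(179) and sqrt(115) generate independent quadratic extensions. Thus [K:Q] = 4 and Gal(K/Q) is generated by the two order-2 automorphisms sqrt(179) ↦ -sqrt(179) and sqrt(115) ↦ -sqrt(115), giving V_4.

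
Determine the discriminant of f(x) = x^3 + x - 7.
Δ = -1327

For a depressed cubic x^3 + p x + q the discriminant is Δ = -4 p^3 - 27 q^2 = -4*(1)^3 - 27*(-7)^2 = -4 - 1323 = -1327.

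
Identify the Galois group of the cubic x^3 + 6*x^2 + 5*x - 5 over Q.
Gal(K/Q) = S_3 (symmetric group of order 6)

Compute the discriminant of x^3 + (6)*x^2 + (5)*x + (-5): Δ = 1345. Since Δ is not a rational square, the Galois group is not contained in A_3; it must be the full S_3 (irreducibility of the cubic rules out anything smaller).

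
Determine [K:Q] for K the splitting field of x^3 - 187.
[K:Q] = 6

x^3 - 187 has one real root r = 187^(1/3) and two complex roots r*zeta_3, r*zeta_3^2 where zeta_3 = e^(2*pi*i/3). The splitting field is Q(r, zeta_3). [Q(r):Q] = 3 and [Q(zeta_3):Q] = 2 with gcd = 1, so [Q(r, zeta_3):Q] = 3 * 2 = 6.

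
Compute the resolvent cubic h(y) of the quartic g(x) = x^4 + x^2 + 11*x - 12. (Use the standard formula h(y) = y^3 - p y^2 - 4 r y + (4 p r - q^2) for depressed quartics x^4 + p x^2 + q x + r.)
h(y) = y^3 - y^2 + 48*y - 169

Identify coefficients: p = 1, q = 11, r = -12.
Plug into h(y) = y^3 - p y^2 - 4 r y + (4 p r - q^2):
  h(y) = y^3 - (1) y^2 - 4*(-12) y + (4*(1)*(-12) - (11)^2)
       = y^3 + (-1) y^2 + (48) y + (-169).
Simplifying: h(y) = y^3 - y^2 + 48*y - 169.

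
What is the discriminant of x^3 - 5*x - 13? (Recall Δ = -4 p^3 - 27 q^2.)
Δ = -4063

For a depressed cubic x^3 + p x + q the discriminant is Δ = -4 p^3 - 27 q^2 = -4*(-5)^3 - 27*(-13)^2 = 500 - 4563 = -4063.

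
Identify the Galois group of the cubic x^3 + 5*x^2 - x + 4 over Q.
Gal(K/Q) = S_3 (symmetric group of order 6)

Compute the discriminant of x^3 + (5)*x^2 + (-1)*x + (4): Δ = -2763. Since Δ is not a rational square, the Galois group is not contained in A_3; it must be the full S_3 (irreducibility of the cubic rules out anything smaller).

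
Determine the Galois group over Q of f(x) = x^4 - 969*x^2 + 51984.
Gal(K/Q) = Z/2Z (cyclic of order 2)

f factors as (x^2 - 912)(x^2 - 57), so the splitting field is K = Q(sqrt(912), sqrt(57)). The squarefree part of 912 is 57 and the squarefree part of 57 is also 57, so sqrt(912) and sqrt(57) are both rational multiples of sqrt(57). Hence Q(sqrt(912)) = Q(sqrt(57)) = Q(sqrt(57)), and the splitting field collapses to a single degree-2 extension with Galois group Z/2Z.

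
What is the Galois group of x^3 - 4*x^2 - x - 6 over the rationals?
Gal(K/Q) = S_3 (symmetric group of order 6)

Compute the discriminant of x^3 + (-4)*x^2 + (-1)*x + (-6): Δ = -2920. Since Δ is not a rational square, the Galois group is not contained in A_3; it must be the full S_3 (irreducibility of the cubic rules out anything smaller).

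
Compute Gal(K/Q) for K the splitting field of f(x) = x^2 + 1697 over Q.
Gal(K/Q) = Z/2Z (cyclic of order 2)

x^2 + 1697 is irreducible over Q since -1697 is not a rational square. The splitting field Q(sqrt(-1697)) has degree 2 over Q, and its unique nontrivial automorphism is sqrt(-1697) ↦ -sqrt(-1697). Hence Gal(Q(sqrt(-1697))/Q) = Z/2Z.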